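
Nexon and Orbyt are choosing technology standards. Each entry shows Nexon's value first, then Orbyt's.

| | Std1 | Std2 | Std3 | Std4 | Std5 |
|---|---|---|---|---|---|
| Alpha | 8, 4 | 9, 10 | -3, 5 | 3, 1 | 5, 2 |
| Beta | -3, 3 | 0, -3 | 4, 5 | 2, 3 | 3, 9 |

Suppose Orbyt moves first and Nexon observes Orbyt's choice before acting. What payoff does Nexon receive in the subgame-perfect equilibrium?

9

Work backward from Nexon's decision.
- Std1: BR = Alpha, leader payoff 4.
- Std2: BR = Alpha, leader payoff 10.
- Std3: BR = Beta, leader payoff 5.
- Std4: BR = Alpha, leader payoff 1.
- Std5: BR = Alpha, leader payoff 2.
Orbyt's induced payoffs are 4, 10, 5, 1, 2, so Orbyt commits to Std2. Subgame-perfect outcome: (Alpha, Std2) with payoffs (9, 10).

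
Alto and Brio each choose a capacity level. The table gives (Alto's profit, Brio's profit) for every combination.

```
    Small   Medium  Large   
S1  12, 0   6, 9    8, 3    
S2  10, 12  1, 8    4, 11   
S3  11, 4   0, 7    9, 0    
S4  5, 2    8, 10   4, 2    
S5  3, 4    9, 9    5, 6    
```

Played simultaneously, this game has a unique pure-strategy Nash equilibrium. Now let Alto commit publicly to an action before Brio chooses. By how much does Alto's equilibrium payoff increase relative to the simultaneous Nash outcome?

1

Solve by backward induction (Alto leads).
- S1: BR = Medium, leader payoff 6.
- S2: BR = Small, leader payoff 10.
- S3: BR = Medium, leader payoff 0.
- S4: BR = Medium, leader payoff 8.
- S5: BR = Medium, leader payoff 9.
Maximizing over 6, 10, 0, 8, 9, Alto chooses S2. Subgame-perfect outcome: (S2, Small) with payoffs (10, 12).
Now find the simultaneous Nash equilibrium.
Alto's best replies: Small→S1; Medium→S5; Large→S3.
Brio's best replies: S1→Medium; S2→Small; S3→Medium; S4→Medium; S5→Medium.
The unique mutual best reply is (S5, Medium), giving (9, 9).
Alto's commitment gain: 10 − 9 = 1.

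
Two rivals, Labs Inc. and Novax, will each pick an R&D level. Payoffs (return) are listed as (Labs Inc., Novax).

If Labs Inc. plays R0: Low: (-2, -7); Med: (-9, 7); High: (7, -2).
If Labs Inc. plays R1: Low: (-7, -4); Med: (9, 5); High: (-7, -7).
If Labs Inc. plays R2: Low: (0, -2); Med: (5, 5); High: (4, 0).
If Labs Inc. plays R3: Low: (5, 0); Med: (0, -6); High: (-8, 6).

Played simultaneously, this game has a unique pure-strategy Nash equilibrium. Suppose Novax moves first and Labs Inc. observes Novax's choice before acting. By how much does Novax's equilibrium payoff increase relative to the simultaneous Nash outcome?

0

Solve by backward induction (Novax leads).
- Low: BR = R3, leader payoff 0.
- Med: BR = R1, leader payoff 5.
- High: BR = R0, leader payoff -2.
Novax's induced payoffs are 0, 5, -2, so Novax commits to Med. Subgame-perfect outcome: (R1, Med) with payoffs (9, 5).
Now find the simultaneous Nash equilibrium.
Labs Inc.'s best replies: Low→R3; Med→R1; High→R0.
Novax's best replies: R0→Med; R1→Med; R2→Med; R3→High.
Only (R1, Med) has each player best-responding; Nash payoffs (9, 5).
Novax's commitment gain: 5 − 5 = 0.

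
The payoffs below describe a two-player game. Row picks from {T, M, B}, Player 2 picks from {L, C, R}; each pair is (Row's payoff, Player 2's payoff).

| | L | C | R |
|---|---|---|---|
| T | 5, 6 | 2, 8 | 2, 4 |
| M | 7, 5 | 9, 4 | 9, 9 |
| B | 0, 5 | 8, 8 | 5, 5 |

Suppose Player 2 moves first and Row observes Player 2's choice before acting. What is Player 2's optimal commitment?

R

Backward induction with Player 2 moving first.
- L: BR = M, leader payoff 5.
- C: BR = M, leader payoff 4.
- R: BR = M, leader payoff 9.
Among 5, 4, 9, the best is 9 at R. Subgame-perfect outcome: (M, R) with payoffs (9, 9).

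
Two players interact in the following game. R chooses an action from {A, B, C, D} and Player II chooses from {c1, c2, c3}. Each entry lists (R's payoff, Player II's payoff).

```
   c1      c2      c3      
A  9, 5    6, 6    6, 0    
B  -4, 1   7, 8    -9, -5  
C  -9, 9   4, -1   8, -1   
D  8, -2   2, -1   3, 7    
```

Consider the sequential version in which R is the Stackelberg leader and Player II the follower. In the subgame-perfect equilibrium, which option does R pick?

B

Solve by backward induction (R leads).
- A → Player II plays c2 (best of 5, 6, 0); R gets 6.
- B → Player II plays c2 (best of 1, 8, -5); R gets 7.
- C → Player II plays c1 (best of 9, -1, -1); R gets -9.
- D → Player II plays c3 (best of -2, -1, 7); R gets 3.
R's induced payoffs are 6, 7, -9, 3, so R commits to B. Subgame-perfect outcome: (B, c2) with payoffs (7, 8).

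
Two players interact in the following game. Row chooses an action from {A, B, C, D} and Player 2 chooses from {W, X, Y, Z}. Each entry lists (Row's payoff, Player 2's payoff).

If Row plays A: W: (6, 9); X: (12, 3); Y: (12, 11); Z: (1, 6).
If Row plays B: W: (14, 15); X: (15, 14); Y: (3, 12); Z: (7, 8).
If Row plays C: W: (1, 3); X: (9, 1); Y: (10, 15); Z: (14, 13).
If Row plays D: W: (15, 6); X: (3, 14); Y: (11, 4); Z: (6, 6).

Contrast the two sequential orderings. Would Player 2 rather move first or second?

second

If Row leads: Player 2's best replies are A→Y, B→W, C→Y, D→X; Row's induced payoffs 12, 14, 10, 3; outcome (B, W), payoffs (14, 15).
If Player 2 leads: Row's best replies are W→D, X→B, Y→A, Z→C; Player 2's induced payoffs 6, 14, 11, 13; outcome (B, X), payoffs (15, 14).
Player 2 gets 14 moving first and 15 moving second, so Player 2 prefers to move second.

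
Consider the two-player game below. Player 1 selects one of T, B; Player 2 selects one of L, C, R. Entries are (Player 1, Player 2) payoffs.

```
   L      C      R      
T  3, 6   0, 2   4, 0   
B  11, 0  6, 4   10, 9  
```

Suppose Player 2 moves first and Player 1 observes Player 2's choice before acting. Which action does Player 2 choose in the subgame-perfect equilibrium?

R

Backward induction with Player 2 moving first.
- L → Player 1 plays B (best of 3, 11); Player 2 gets 0.
- C → Player 1 plays B (best of 0, 6); Player 2 gets 4.
- R → Player 1 plays B (best of 4, 10); Player 2 gets 9.
Maximizing over 0, 4, 9, Player 2 chooses R. Subgame-perfect outcome: (B, R) with payoffs (10, 9).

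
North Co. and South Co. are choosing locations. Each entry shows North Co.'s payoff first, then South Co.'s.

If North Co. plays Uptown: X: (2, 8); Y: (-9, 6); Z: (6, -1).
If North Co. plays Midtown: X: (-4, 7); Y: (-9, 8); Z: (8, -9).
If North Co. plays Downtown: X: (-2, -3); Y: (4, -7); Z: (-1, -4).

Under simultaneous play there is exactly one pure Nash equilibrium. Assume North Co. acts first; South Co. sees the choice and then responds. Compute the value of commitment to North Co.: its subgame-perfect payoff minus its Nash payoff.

Work backward from South Co.'s decision.
- Uptown: South Co. compares 8, 6, -1 and picks X; North Co. would get 2.
- Midtown: South Co. compares 7, 8, -9 and picks Y; North Co. would get -9.
- Downtown: South Co. compares -3, -7, -4 and picks X; North Co. would get -2.
Among 2, -9, -2, the best is 2 at Uptown. Subgame-perfect outcome: (Uptown, X) with payoffs (2, 8).
Under simultaneous play:
North Co.'s best replies: X→Uptown; Y→Downtown; Z→Midtown.
South Co.'s best replies: Uptown→X; Midtown→Y; Downtown→X.
Only (Uptown, X) has each player best-responding; Nash payoffs (2, 8).
North Co.'s commitment gain: 2 − 2 = 0.

0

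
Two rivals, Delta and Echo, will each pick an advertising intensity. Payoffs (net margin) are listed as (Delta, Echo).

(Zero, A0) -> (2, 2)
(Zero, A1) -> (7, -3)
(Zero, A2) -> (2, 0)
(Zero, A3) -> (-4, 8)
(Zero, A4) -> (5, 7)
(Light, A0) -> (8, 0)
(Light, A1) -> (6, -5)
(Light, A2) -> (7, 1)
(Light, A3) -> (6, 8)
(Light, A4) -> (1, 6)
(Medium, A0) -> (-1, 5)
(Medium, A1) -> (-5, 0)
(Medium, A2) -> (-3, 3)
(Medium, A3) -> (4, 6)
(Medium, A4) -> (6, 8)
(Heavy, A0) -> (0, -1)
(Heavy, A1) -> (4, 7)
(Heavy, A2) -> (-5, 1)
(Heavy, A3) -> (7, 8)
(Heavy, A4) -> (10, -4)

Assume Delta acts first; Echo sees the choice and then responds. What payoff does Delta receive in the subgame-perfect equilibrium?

Echo best-responds to each possible Delta move:
- Zero: BR = A3, leader payoff -4.
- Light: BR = A3, leader payoff 6.
- Medium: BR = A4, leader payoff 6.
- Heavy: BR = A3, leader payoff 7.
Among -4, 6, 6, 7, the best is 7 at Heavy. Subgame-perfect outcome: (Heavy, A3) with payoffs (7, 8).

7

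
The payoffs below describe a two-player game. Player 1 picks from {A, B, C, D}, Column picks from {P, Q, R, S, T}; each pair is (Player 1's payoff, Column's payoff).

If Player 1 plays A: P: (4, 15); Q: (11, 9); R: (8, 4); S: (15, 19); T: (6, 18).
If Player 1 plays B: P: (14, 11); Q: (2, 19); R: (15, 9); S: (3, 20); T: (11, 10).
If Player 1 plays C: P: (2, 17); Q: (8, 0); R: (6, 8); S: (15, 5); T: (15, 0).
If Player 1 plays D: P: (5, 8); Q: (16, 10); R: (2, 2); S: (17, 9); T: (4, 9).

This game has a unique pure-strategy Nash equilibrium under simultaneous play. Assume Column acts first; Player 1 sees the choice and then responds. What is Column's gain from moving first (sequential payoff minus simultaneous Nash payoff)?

1

Player 1 best-responds to each possible Column move:
- P → Player 1 plays B (best of 4, 14, 2, 5); Column gets 11.
- Q → Player 1 plays D (best of 11, 2, 8, 16); Column gets 10.
- R → Player 1 plays B (best of 8, 15, 6, 2); Column gets 9.
- S → Player 1 plays D (best of 15, 3, 15, 17); Column gets 9.
- T → Player 1 plays C (best of 6, 11, 15, 4); Column gets 0.
Among 11, 10, 9, 9, 0, the best is 11 at P. Subgame-perfect outcome: (B, P) with payoffs (14, 11).
Under simultaneous play:
Player 1's best replies: P→B; Q→D; R→B; S→D; T→C.
Column's best replies: A→S; B→S; C→P; D→Q.
The unique mutual best reply is (D, Q), giving (16, 10).
Column's commitment gain: 11 − 10 = 1.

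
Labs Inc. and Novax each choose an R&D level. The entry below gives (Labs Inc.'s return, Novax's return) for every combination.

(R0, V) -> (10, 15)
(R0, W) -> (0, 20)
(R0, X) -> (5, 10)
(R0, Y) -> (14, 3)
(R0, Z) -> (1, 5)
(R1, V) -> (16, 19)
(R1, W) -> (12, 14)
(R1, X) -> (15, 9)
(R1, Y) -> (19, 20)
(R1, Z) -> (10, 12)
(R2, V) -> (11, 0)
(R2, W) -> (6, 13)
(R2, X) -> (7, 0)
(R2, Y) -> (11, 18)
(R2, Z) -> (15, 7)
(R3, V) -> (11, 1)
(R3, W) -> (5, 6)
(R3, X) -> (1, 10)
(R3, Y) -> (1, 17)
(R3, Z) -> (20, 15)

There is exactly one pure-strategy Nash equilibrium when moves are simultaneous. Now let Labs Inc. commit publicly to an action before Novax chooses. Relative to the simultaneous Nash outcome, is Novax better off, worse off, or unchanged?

Novax best-responds to each possible Labs Inc. move:
- R0: Novax compares 15, 20, 10, 3, 5 and picks W; Labs Inc. would get 0.
- R1: Novax compares 19, 14, 9, 20, 12 and picks Y; Labs Inc. would get 19.
- R2: Novax compares 0, 13, 0, 18, 7 and picks Y; Labs Inc. would get 11.
- R3: Novax compares 1, 6, 10, 17, 15 and picks Y; Labs Inc. would get 1.
Among 0, 19, 11, 1, the best is 19 at R1. Subgame-perfect outcome: (R1, Y) with payoffs (19, 20).
Under simultaneous play:
Labs Inc.'s best replies: V→R1; W→R1; X→R1; Y→R1; Z→R3.
Novax's best replies: R0→W; R1→Y; R2→Y; R3→Y.
The unique mutual best reply is (R1, Y), giving (19, 20).
Novax earns 20 sequentially versus 20 at the Nash outcome: unchanged.

unchanged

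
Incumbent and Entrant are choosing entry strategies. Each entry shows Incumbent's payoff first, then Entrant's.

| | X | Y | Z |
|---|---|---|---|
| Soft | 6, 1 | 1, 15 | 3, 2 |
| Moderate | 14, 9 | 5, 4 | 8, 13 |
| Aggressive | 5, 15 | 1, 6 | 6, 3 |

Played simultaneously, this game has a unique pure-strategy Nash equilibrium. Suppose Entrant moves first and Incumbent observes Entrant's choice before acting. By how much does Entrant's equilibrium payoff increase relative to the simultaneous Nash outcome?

Work backward from Incumbent's decision.
- X: BR = Moderate, leader payoff 9.
- Y: BR = Moderate, leader payoff 4.
- Z: BR = Moderate, leader payoff 13.
Maximizing over 9, 4, 13, Entrant chooses Z. Subgame-perfect outcome: (Moderate, Z) with payoffs (8, 13).
Now find the simultaneous Nash equilibrium.
Incumbent's best replies: X→Moderate; Y→Moderate; Z→Moderate.
Entrant's best replies: Soft→Y; Moderate→Z; Aggressive→X.
Only (Moderate, Z) has each player best-responding; Nash payoffs (8, 13).
Entrant's commitment gain: 13 − 13 = 0.

0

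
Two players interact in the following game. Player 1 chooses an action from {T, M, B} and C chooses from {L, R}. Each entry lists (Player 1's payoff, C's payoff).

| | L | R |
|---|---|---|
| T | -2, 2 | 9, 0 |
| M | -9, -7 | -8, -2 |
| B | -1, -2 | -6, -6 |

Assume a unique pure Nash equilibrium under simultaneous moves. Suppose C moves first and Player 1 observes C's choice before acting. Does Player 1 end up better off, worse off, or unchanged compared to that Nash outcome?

Backward induction with C moving first.
- L: BR = B, leader payoff -2.
- R: BR = T, leader payoff 0.
Among -2, 0, the best is 0 at R. Subgame-perfect outcome: (T, R) with payoffs (9, 0).
For the simultaneous game, intersect best replies.
Player 1's best replies: L→B; R→T.
C's best replies: T→L; M→R; B→L.
The unique mutual best reply is (B, L), giving (-1, -2).
Player 1 earns 9 sequentially versus -1 at the Nash outcome: better off.

better off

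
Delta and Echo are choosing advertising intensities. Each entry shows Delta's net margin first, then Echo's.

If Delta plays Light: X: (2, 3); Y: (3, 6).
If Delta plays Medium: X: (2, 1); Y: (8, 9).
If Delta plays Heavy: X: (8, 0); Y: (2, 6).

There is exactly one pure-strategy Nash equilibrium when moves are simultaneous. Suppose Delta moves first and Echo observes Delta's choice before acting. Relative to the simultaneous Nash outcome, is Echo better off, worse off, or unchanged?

unchanged

Work backward from Echo's decision.
- Light: Echo compares 3, 6 and picks Y; Delta would get 3.
- Medium: Echo compares 1, 9 and picks Y; Delta would get 8.
- Heavy: Echo compares 0, 6 and picks Y; Delta would get 2.
Delta's induced payoffs are 3, 8, 2, so Delta commits to Medium. Subgame-perfect outcome: (Medium, Y) with payoffs (8, 9).
Now find the simultaneous Nash equilibrium.
Delta's best replies: X→Heavy; Y→Medium.
Echo's best replies: Light→Y; Medium→Y; Heavy→Y.
The unique mutual best reply is (Medium, Y), giving (8, 9).
Echo earns 9 sequentially versus 9 at the Nash outcome: unchanged.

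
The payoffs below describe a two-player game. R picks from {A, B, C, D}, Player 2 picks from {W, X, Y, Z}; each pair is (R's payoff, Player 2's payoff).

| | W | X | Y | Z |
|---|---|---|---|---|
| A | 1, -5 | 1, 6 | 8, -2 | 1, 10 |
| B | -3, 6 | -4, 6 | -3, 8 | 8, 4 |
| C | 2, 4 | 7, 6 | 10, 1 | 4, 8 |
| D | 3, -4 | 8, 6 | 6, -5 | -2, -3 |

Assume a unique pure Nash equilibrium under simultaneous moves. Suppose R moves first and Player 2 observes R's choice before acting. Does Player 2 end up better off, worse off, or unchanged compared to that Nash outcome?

Solve by backward induction (R leads).
- A: Player 2 compares -5, 6, -2, 10 and picks Z; R would get 1.
- B: Player 2 compares 6, 6, 8, 4 and picks Y; R would get -3.
- C: Player 2 compares 4, 6, 1, 8 and picks Z; R would get 4.
- D: Player 2 compares -4, 6, -5, -3 and picks X; R would get 8.
Among 1, -3, 4, 8, the best is 8 at D. Subgame-perfect outcome: (D, X) with payoffs (8, 6).
Under simultaneous play:
R's best replies: W→D; X→D; Y→C; Z→B.
Player 2's best replies: A→Z; B→Y; C→Z; D→X.
Only (D, X) has each player best-responding; Nash payoffs (8, 6).
Player 2 earns 6 sequentially versus 6 at the Nash outcome: unchanged.

unchanged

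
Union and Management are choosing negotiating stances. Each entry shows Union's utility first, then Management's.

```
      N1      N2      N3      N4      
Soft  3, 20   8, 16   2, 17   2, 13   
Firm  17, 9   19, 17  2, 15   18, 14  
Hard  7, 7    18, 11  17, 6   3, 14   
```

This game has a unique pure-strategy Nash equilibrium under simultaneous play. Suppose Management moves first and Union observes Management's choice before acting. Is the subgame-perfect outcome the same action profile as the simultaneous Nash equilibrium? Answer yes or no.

yes

Union best-responds to each possible Management move:
- N1: BR = Firm, leader payoff 9.
- N2: BR = Firm, leader payoff 17.
- N3: BR = Hard, leader payoff 6.
- N4: BR = Firm, leader payoff 14.
Management's induced payoffs are 9, 17, 6, 14, so Management commits to N2. Subgame-perfect outcome: (Firm, N2) with payoffs (19, 17).
For the simultaneous game, intersect best replies.
Union's best replies: N1→Firm; N2→Firm; N3→Hard; N4→Firm.
Management's best replies: Soft→N1; Firm→N2; Hard→N4.
The unique mutual best reply is (Firm, N2), giving (19, 17).
Sequential outcome (Firm, N2) coincides with the Nash profile (Firm, N2).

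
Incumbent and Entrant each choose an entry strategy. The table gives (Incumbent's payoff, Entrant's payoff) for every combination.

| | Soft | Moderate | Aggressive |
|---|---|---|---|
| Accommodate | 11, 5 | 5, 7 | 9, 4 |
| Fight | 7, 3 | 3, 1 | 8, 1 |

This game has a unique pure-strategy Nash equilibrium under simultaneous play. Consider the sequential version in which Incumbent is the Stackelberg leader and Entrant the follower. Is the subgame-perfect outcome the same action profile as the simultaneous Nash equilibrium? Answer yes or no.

Work backward from Entrant's decision.
- Accommodate: Entrant compares 5, 7, 4 and picks Moderate; Incumbent would get 5.
- Fight: Entrant compares 3, 1, 1 and picks Soft; Incumbent would get 7.
Among 5, 7, the best is 7 at Fight. Subgame-perfect outcome: (Fight, Soft) with payoffs (7, 3).
Under simultaneous play:
Incumbent's best replies: Soft→Accommodate; Moderate→Accommodate; Aggressive→Accommodate.
Entrant's best replies: Accommodate→Moderate; Fight→Soft.
The unique mutual best reply is (Accommodate, Moderate), giving (5, 7).
Sequential outcome (Fight, Soft) differs from the Nash profile (Accommodate, Moderate).

no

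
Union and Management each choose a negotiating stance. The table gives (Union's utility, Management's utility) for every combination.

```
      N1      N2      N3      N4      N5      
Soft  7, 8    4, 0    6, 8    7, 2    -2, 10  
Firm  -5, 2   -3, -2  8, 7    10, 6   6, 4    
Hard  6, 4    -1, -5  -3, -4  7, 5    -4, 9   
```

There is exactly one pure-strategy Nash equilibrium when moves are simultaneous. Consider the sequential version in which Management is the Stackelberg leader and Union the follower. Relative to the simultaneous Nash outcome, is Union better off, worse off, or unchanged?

Solve by backward induction (Management leads).
- N1 → Union plays Soft (best of 7, -5, 6); Management gets 8.
- N2 → Union plays Soft (best of 4, -3, -1); Management gets 0.
- N3 → Union plays Firm (best of 6, 8, -3); Management gets 7.
- N4 → Union plays Firm (best of 7, 10, 7); Management gets 6.
- N5 → Union plays Firm (best of -2, 6, -4); Management gets 4.
Among 8, 0, 7, 6, 4, the best is 8 at N1. Subgame-perfect outcome: (Soft, N1) with payoffs (7, 8).
For the simultaneous game, intersect best replies.
Union's best replies: N1→Soft; N2→Soft; N3→Firm; N4→Firm; N5→Firm.
Management's best replies: Soft→N5; Firm→N3; Hard→N5.
The unique mutual best reply is (Firm, N3), giving (8, 7).
Union earns 7 sequentially versus 8 at the Nash outcome: worse off.

worse off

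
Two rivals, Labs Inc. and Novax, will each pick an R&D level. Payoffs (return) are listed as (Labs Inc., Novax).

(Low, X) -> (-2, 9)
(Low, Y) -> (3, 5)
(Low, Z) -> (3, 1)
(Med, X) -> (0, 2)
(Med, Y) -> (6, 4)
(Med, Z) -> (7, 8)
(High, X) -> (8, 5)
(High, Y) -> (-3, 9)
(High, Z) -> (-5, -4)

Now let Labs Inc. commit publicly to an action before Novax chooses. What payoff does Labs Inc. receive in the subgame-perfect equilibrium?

7

Work backward from Novax's decision.
- Low: BR = X, leader payoff -2.
- Med: BR = Z, leader payoff 7.
- High: BR = Y, leader payoff -3.
Labs Inc.'s induced payoffs are -2, 7, -3, so Labs Inc. commits to Med. Subgame-perfect outcome: (Med, Z) with payoffs (7, 8).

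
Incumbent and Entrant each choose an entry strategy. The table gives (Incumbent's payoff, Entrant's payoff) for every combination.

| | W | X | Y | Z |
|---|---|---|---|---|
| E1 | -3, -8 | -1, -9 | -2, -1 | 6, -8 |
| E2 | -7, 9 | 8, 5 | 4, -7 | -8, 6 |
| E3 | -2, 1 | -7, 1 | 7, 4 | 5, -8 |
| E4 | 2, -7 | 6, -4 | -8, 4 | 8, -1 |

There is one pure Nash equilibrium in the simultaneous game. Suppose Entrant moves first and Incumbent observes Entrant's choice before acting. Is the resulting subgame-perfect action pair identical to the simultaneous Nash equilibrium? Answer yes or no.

Incumbent best-responds to each possible Entrant move:
- W: Incumbent compares -3, -7, -2, 2 and picks E4; Entrant would get -7.
- X: Incumbent compares -1, 8, -7, 6 and picks E2; Entrant would get 5.
- Y: Incumbent compares -2, 4, 7, -8 and picks E3; Entrant would get 4.
- Z: Incumbent compares 6, -8, 5, 8 and picks E4; Entrant would get -1.
Entrant's induced payoffs are -7, 5, 4, -1, so Entrant commits to X. Subgame-perfect outcome: (E2, X) with payoffs (8, 5).
Under simultaneous play:
Incumbent's best replies: W→E4; X→E2; Y→E3; Z→E4.
Entrant's best replies: E1→Y; E2→W; E3→Y; E4→Y.
Only (E3, Y) has each player best-responding; Nash payoffs (7, 4).
Sequential outcome (E2, X) differs from the Nash profile (E3, Y).

no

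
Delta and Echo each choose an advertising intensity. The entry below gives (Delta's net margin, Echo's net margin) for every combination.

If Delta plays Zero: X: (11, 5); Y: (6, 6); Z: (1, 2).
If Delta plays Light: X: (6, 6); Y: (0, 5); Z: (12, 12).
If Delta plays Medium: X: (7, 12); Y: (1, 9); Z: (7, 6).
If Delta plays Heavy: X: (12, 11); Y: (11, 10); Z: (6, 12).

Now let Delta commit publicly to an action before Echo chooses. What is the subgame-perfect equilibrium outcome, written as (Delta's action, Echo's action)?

Solve by backward induction (Delta leads).
- Zero: Echo compares 5, 6, 2 and picks Y; Delta would get 6.
- Light: Echo compares 6, 5, 12 and picks Z; Delta would get 12.
- Medium: Echo compares 12, 9, 6 and picks X; Delta would get 7.
- Heavy: Echo compares 11, 10, 12 and picks Z; Delta would get 6.
Among 6, 12, 7, 6, the best is 12 at Light. Subgame-perfect outcome: (Light, Z) with payoffs (12, 12).

(Light, Z)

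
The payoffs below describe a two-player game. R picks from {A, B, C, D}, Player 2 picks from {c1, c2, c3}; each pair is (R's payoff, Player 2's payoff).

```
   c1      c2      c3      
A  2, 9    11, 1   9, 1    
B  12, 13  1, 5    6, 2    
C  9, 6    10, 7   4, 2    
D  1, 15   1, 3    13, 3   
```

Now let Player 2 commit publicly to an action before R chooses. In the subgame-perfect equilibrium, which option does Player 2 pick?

Backward induction with Player 2 moving first.
- c1: R compares 2, 12, 9, 1 and picks B; Player 2 would get 13.
- c2: R compares 11, 1, 10, 1 and picks A; Player 2 would get 1.
- c3: R compares 9, 6, 4, 13 and picks D; Player 2 would get 3.
Among 13, 1, 3, the best is 13 at c1. Subgame-perfect outcome: (B, c1) with payoffs (12, 13).

c1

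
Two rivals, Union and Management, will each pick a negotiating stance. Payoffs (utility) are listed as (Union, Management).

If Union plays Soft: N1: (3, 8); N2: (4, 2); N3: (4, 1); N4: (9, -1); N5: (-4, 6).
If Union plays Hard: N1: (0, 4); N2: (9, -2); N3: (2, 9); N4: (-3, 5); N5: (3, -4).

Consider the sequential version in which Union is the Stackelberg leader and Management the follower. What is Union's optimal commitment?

Backward induction with Union moving first.
- Soft: BR = N1, leader payoff 3.
- Hard: BR = N3, leader payoff 2.
Among 3, 2, the best is 3 at Soft. Subgame-perfect outcome: (Soft, N1) with payoffs (3, 8).

Soft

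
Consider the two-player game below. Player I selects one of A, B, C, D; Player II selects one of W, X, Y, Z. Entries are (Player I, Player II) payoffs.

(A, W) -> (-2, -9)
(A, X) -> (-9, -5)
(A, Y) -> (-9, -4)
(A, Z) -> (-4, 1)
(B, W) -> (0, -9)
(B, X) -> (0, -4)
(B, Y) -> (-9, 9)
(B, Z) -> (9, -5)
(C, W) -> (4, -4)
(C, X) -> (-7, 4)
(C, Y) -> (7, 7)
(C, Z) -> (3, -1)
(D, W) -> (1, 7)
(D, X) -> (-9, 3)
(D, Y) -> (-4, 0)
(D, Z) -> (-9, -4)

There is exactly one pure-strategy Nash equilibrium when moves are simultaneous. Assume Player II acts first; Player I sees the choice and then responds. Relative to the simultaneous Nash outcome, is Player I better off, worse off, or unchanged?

unchanged

Backward induction with Player II moving first.
- W: Player I compares -2, 0, 4, 1 and picks C; Player II would get -4.
- X: Player I compares -9, 0, -7, -9 and picks B; Player II would get -4.
- Y: Player I compares -9, -9, 7, -4 and picks C; Player II would get 7.
- Z: Player I compares -4, 9, 3, -9 and picks B; Player II would get -5.
Player II's induced payoffs are -4, -4, 7, -5, so Player II commits to Y. Subgame-perfect outcome: (C, Y) with payoffs (7, 7).
For the simultaneous game, intersect best replies.
Player I's best replies: W→C; X→B; Y→C; Z→B.
Player II's best replies: A→Z; B→Y; C→Y; D→W.
The unique mutual best reply is (C, Y), giving (7, 7).
Player I earns 7 sequentially versus 7 at the Nash outcome: unchanged.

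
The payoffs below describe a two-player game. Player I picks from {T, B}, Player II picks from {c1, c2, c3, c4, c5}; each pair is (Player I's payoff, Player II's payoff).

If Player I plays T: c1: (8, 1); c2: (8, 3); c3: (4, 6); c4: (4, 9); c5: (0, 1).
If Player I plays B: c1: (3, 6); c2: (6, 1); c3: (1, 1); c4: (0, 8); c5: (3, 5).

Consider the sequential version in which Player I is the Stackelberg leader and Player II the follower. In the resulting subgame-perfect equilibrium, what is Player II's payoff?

Player II best-responds to each possible Player I move:
- T → Player II plays c4 (best of 1, 3, 6, 9, 1); Player I gets 4.
- B → Player II plays c4 (best of 6, 1, 1, 8, 5); Player I gets 0.
Maximizing over 4, 0, Player I chooses T. Subgame-perfect outcome: (T, c4) with payoffs (4, 9).

9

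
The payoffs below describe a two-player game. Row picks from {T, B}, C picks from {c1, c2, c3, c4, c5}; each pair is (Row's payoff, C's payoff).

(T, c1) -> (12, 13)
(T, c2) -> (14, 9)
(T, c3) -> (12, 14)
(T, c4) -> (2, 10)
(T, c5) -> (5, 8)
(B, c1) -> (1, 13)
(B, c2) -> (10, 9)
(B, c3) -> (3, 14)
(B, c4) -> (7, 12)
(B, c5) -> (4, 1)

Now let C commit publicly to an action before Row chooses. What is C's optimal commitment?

c3

Solve by backward induction (C leads).
- c1: Row compares 12, 1 and picks T; C would get 13.
- c2: Row compares 14, 10 and picks T; C would get 9.
- c3: Row compares 12, 3 and picks T; C would get 14.
- c4: Row compares 2, 7 and picks B; C would get 12.
- c5: Row compares 5, 4 and picks T; C would get 8.
Among 13, 9, 14, 12, 8, the best is 14 at c3. Subgame-perfect outcome: (T, c3) with payoffs (12, 14).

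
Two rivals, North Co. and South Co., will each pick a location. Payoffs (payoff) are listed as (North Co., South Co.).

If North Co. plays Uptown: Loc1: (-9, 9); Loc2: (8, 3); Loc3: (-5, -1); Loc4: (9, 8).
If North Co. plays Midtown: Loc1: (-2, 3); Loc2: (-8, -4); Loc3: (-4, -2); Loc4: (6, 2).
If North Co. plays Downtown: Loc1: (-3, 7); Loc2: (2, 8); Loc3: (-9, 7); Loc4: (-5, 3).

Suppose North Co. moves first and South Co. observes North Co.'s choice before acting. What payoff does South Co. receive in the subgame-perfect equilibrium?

Backward induction with North Co. moving first.
- Uptown: BR = Loc1, leader payoff -9.
- Midtown: BR = Loc1, leader payoff -2.
- Downtown: BR = Loc2, leader payoff 2.
North Co.'s induced payoffs are -9, -2, 2, so North Co. commits to Downtown. Subgame-perfect outcome: (Downtown, Loc2) with payoffs (2, 8).

8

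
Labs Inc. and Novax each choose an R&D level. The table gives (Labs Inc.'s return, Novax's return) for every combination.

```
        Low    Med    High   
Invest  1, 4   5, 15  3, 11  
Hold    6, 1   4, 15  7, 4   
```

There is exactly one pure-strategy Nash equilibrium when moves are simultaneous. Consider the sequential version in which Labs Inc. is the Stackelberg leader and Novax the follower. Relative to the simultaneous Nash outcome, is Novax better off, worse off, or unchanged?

Work backward from Novax's decision.
- Invest → Novax plays Med (best of 4, 15, 11); Labs Inc. gets 5.
- Hold → Novax plays Med (best of 1, 15, 4); Labs Inc. gets 4.
Maximizing over 5, 4, Labs Inc. chooses Invest. Subgame-perfect outcome: (Invest, Med) with payoffs (5, 15).
For the simultaneous game, intersect best replies.
Labs Inc.'s best replies: Low→Hold; Med→Invest; High→Hold.
Novax's best replies: Invest→Med; Hold→Med.
The unique mutual best reply is (Invest, Med), giving (5, 15).
Novax earns 15 sequentially versus 15 at the Nash outcome: unchanged.

unchanged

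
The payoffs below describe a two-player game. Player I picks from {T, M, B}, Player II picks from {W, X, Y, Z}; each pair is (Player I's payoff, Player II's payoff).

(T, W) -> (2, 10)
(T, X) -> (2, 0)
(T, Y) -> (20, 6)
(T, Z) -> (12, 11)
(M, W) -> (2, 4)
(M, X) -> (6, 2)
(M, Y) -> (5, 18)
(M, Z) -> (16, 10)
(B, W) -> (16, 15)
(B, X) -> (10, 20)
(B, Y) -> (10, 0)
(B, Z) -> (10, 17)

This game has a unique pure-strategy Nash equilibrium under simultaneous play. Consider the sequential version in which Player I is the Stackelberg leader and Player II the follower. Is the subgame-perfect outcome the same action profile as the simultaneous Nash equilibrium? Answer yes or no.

Backward induction with Player I moving first.
- T → Player II plays Z (best of 10, 0, 6, 11); Player I gets 12.
- M → Player II plays Y (best of 4, 2, 18, 10); Player I gets 5.
- B → Player II plays X (best of 15, 20, 0, 17); Player I gets 10.
Player I's induced payoffs are 12, 5, 10, so Player I commits to T. Subgame-perfect outcome: (T, Z) with payoffs (12, 11).
For the simultaneous game, intersect best replies.
Player I's best replies: W→B; X→B; Y→T; Z→M.
Player II's best replies: T→Z; M→Y; B→X.
The unique mutual best reply is (B, X), giving (10, 20).
Sequential outcome (T, Z) differs from the Nash profile (B, X).

no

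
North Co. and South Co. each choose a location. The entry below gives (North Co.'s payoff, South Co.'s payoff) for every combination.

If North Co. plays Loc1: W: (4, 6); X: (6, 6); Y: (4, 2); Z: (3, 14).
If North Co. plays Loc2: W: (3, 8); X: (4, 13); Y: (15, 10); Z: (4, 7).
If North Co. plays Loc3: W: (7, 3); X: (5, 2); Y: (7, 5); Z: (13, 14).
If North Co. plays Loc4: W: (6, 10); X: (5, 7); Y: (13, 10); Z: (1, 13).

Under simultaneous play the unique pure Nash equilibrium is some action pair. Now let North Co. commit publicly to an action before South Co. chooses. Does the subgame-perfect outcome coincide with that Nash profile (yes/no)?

Work backward from South Co.'s decision.
- Loc1 → South Co. plays Z (best of 6, 6, 2, 14); North Co. gets 3.
- Loc2 → South Co. plays X (best of 8, 13, 10, 7); North Co. gets 4.
- Loc3 → South Co. plays Z (best of 3, 2, 5, 14); North Co. gets 13.
- Loc4 → South Co. plays Z (best of 10, 7, 10, 13); North Co. gets 1.
North Co.'s induced payoffs are 3, 4, 13, 1, so North Co. commits to Loc3. Subgame-perfect outcome: (Loc3, Z) with payoffs (13, 14).
Now find the simultaneous Nash equilibrium.
North Co.'s best replies: W→Loc3; X→Loc1; Y→Loc2; Z→Loc3.
South Co.'s best replies: Loc1→Z; Loc2→X; Loc3→Z; Loc4→Z.
Only (Loc3, Z) has each player best-responding; Nash payoffs (13, 14).
Sequential outcome (Loc3, Z) coincides with the Nash profile (Loc3, Z).

yes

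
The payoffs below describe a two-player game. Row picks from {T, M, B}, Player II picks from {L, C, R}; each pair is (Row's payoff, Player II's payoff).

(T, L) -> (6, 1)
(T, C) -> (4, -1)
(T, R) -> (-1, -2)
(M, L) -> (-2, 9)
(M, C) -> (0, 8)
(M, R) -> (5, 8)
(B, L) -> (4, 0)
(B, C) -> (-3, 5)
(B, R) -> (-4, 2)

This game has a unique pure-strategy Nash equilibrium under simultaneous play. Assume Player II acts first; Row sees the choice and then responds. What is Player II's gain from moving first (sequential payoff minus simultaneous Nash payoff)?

Solve by backward induction (Player II leads).
- L → Row plays T (best of 6, -2, 4); Player II gets 1.
- C → Row plays T (best of 4, 0, -3); Player II gets -1.
- R → Row plays M (best of -1, 5, -4); Player II gets 8.
Maximizing over 1, -1, 8, Player II chooses R. Subgame-perfect outcome: (M, R) with payoffs (5, 8).
Under simultaneous play:
Row's best replies: L→T; C→T; R→M.
Player II's best replies: T→L; M→L; B→C.
The unique mutual best reply is (T, L), giving (6, 1).
Player II's commitment gain: 8 − 1 = 7.

7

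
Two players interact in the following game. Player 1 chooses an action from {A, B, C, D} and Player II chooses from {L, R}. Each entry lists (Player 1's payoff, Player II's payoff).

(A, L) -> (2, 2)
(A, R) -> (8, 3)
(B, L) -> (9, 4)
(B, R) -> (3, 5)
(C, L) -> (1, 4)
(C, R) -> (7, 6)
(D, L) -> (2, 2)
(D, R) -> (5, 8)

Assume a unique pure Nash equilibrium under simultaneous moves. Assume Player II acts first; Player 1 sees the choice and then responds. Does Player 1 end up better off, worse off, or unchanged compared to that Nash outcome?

better off

Backward induction with Player II moving first.
- L → Player 1 plays B (best of 2, 9, 1, 2); Player II gets 4.
- R → Player 1 plays A (best of 8, 3, 7, 5); Player II gets 3.
Maximizing over 4, 3, Player II chooses L. Subgame-perfect outcome: (B, L) with payoffs (9, 4).
Under simultaneous play:
Player 1's best replies: L→B; R→A.
Player II's best replies: A→R; B→R; C→R; D→R.
The unique mutual best reply is (A, R), giving (8, 3).
Player 1 earns 9 sequentially versus 8 at the Nash outcome: better off.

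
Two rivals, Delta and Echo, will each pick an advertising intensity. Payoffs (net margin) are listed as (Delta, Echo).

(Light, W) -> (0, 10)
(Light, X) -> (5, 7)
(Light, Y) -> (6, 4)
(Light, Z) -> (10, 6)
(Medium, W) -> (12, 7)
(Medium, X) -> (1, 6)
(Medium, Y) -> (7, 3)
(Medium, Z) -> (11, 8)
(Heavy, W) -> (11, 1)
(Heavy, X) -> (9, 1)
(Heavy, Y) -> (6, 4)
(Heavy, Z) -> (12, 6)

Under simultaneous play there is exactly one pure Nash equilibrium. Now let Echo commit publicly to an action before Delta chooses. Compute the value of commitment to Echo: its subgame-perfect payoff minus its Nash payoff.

Backward induction with Echo moving first.
- W → Delta plays Medium (best of 0, 12, 11); Echo gets 7.
- X → Delta plays Heavy (best of 5, 1, 9); Echo gets 1.
- Y → Delta plays Medium (best of 6, 7, 6); Echo gets 3.
- Z → Delta plays Heavy (best of 10, 11, 12); Echo gets 6.
Echo's induced payoffs are 7, 1, 3, 6, so Echo commits to W. Subgame-perfect outcome: (Medium, W) with payoffs (12, 7).
Under simultaneous play:
Delta's best replies: W→Medium; X→Heavy; Y→Medium; Z→Heavy.
Echo's best replies: Light→W; Medium→Z; Heavy→Z.
The unique mutual best reply is (Heavy, Z), giving (12, 6).
Echo's commitment gain: 7 − 6 = 1.

1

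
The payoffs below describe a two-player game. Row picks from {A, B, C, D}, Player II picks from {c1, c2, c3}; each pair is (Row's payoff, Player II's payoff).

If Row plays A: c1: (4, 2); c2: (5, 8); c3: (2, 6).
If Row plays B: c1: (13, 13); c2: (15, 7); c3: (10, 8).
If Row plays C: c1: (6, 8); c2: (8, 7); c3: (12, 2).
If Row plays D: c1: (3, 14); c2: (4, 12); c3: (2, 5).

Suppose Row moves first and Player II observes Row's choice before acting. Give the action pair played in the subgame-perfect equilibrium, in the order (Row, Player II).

Backward induction with Row moving first.
- A: Player II compares 2, 8, 6 and picks c2; Row would get 5.
- B: Player II compares 13, 7, 8 and picks c1; Row would get 13.
- C: Player II compares 8, 7, 2 and picks c1; Row would get 6.
- D: Player II compares 14, 12, 5 and picks c1; Row would get 3.
Row's induced payoffs are 5, 13, 6, 3, so Row commits to B. Subgame-perfect outcome: (B, c1) with payoffs (13, 13).

(B, c1)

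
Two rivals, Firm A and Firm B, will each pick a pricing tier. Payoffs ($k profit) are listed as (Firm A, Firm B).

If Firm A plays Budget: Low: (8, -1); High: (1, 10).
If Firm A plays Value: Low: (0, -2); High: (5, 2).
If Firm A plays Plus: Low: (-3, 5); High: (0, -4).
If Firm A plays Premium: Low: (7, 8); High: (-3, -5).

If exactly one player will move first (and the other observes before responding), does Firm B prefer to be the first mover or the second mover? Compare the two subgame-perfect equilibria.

second

If Firm A leads: Firm B's best replies are Budget→High, Value→High, Plus→Low, Premium→Low; Firm A's induced payoffs 1, 5, -3, 7; outcome (Premium, Low), payoffs (7, 8).
If Firm B leads: Firm A's best replies are Low→Budget, High→Value; Firm B's induced payoffs -1, 2; outcome (Value, High), payoffs (5, 2).
Firm B gets 2 moving first and 8 moving second, so Firm B prefers to move second.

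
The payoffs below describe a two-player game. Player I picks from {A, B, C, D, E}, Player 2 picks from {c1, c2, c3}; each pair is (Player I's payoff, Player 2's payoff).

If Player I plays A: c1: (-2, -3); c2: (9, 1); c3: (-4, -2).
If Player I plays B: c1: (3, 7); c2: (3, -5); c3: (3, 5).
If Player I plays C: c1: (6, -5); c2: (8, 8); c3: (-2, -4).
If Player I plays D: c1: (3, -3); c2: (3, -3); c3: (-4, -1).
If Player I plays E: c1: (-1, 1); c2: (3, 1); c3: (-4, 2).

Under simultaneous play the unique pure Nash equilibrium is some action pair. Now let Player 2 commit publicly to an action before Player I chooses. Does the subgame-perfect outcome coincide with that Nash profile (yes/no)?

Backward induction with Player 2 moving first.
- c1 → Player I plays C (best of -2, 3, 6, 3, -1); Player 2 gets -5.
- c2 → Player I plays A (best of 9, 3, 8, 3, 3); Player 2 gets 1.
- c3 → Player I plays B (best of -4, 3, -2, -4, -4); Player 2 gets 5.
Player 2's induced payoffs are -5, 1, 5, so Player 2 commits to c3. Subgame-perfect outcome: (B, c3) with payoffs (3, 5).
Under simultaneous play:
Player I's best replies: c1→C; c2→A; c3→B.
Player 2's best replies: A→c2; B→c1; C→c2; D→c3; E→c3.
Only (A, c2) has each player best-responding; Nash payoffs (9, 1).
Sequential outcome (B, c3) differs from the Nash profile (A, c2).

no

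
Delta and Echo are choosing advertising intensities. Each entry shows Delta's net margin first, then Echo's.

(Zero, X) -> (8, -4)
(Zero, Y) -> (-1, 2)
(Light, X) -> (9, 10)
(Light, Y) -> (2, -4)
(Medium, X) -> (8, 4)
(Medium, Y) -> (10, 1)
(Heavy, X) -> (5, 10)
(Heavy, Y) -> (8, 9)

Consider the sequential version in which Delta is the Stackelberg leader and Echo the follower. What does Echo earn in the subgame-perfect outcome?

10

Work backward from Echo's decision.
- Zero → Echo plays Y (best of -4, 2); Delta gets -1.
- Light → Echo plays X (best of 10, -4); Delta gets 9.
- Medium → Echo plays X (best of 4, 1); Delta gets 8.
- Heavy → Echo plays X (best of 10, 9); Delta gets 5.
Among -1, 9, 8, 5, the best is 9 at Light. Subgame-perfect outcome: (Light, X) with payoffs (9, 10).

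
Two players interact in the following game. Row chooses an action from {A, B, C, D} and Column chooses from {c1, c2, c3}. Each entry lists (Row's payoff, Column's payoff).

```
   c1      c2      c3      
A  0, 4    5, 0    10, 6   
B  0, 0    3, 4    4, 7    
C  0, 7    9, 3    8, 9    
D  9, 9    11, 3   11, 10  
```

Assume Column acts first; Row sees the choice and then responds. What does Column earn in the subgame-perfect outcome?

Solve by backward induction (Column leads).
- c1: BR = D, leader payoff 9.
- c2: BR = D, leader payoff 3.
- c3: BR = D, leader payoff 10.
Among 9, 3, 10, the best is 10 at c3. Subgame-perfect outcome: (D, c3) with payoffs (11, 10).

10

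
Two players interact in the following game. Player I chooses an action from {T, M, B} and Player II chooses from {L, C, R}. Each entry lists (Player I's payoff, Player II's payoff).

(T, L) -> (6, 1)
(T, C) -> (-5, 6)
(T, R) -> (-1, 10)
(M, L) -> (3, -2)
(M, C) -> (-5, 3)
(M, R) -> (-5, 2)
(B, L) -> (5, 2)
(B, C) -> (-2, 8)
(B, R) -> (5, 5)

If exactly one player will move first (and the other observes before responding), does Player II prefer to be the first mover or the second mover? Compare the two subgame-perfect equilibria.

second

If Player I leads: Player II's best replies are T→R, M→C, B→C; Player I's induced payoffs -1, -5, -2; outcome (T, R), payoffs (-1, 10).
If Player II leads: Player I's best replies are L→T, C→B, R→B; Player II's induced payoffs 1, 8, 5; outcome (B, C), payoffs (-2, 8).
Player II gets 8 moving first and 10 moving second, so Player II prefers to move second.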